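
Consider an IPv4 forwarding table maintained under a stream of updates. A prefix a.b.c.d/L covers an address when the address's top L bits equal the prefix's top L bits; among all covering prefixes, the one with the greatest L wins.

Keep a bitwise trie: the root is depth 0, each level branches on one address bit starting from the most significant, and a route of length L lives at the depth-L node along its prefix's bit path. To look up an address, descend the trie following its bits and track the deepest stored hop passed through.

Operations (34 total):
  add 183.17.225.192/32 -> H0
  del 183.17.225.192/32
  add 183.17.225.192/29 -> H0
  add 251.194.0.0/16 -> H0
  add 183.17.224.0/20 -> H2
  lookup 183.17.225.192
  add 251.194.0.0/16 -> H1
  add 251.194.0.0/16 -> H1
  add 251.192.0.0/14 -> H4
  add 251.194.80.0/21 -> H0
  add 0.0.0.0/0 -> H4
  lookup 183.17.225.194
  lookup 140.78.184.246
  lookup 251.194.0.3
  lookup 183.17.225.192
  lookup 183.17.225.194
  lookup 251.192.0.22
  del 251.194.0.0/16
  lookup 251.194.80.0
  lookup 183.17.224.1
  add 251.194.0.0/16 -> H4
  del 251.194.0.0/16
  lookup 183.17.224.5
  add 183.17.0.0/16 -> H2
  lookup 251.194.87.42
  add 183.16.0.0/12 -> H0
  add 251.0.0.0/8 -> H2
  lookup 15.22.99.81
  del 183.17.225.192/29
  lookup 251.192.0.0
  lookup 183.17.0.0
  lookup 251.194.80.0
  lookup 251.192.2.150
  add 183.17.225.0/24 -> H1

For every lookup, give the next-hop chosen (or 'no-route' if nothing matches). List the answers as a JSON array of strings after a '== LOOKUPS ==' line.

Trace:
  add 183.17.225.192/32 -> H0 at depth 32
  - 183.17.225.192/32 clear@32
  add 183.17.225.192/29 -> H0 at depth 29
  add 251.194.0.0/16 -> H0 at depth 16
  add 183.17.224.0/20 -> H2 at depth 20
  lookup 183.17.225.192: bits 10110111000100011110000111000000 walk d0:-→d1:-→d2:-→d3:-→d4:-→d5:-→d6:-→d7:-→d8:-→d9:-→d10:-→d11:-→d12:-→d13:-→d14:-→d15:-→d16:-→d17:-→d18:-→d19:-→d20:H2→d21:-→d22:-→d23:-→d24:-→d25:-→d26:-→d27:-→d28:-→d29:H0→d30:-→d31:-→d32:- -> H0
  add 251.194.0.0/16 -> H1 at depth 16
  add 251.194.0.0/16 -> H1 at depth 16
  add 251.192.0.0/14 -> H4 at depth 14
  add 251.194.80.0/21 -> H0 at depth 21
  add 0.0.0.0/0 -> H4 at depth 0
  lookup 183.17.225.194: bits 101101110001000111100001110000 walk d0:H4→d1:-→d2:-→d3:-→d4:-→d5:-→d6:-→d7:-→d8:-→d9:-→d10:-→d11:-→d12:-→d13:-→d14:-→d15:-→d16:-→d17:-→d18:-→d19:-→d20:H2→d21:-→d22:-→d23:-→d24:-→d25:-→d26:-→d27:-→d28:-→d29:H0→d30:- -> H0
  lookup 140.78.184.246: bits 10 walk d0:H4→d1:-→d2:- -> H4
  lookup 251.194.0.3: bits 11111011110000100 walk d0:H4→d1:-→d2:-→d3:-→d4:-→d5:-→d6:-→d7:-→d8:-→d9:-→d10:-→d11:-→d12:-→d13:-→d14:H4→d15:-→d16:H1→d17:- -> H1
  lookup 183.17.225.192: bits 10110111000100011110000111000000 walk d0:H4→d1:-→d2:-→d3:-→d4:-→d5:-→d6:-→d7:-→d8:-→d9:-→d10:-→d11:-→d12:-→d13:-→d14:-→d15:-→d16:-→d17:-→d18:-→d19:-→d20:H2→d21:-→d22:-→d23:-→d24:-→d25:-→d26:-→d27:-→d28:-→d29:H0→d30:-→d31:-→d32:- -> H0
  lookup 183.17.225.194: bits 101101110001000111100001110000 walk d0:H4→d1:-→d2:-→d3:-→d4:-→d5:-→d6:-→d7:-→d8:-→d9:-→d10:-→d11:-→d12:-→d13:-→d14:-→d15:-→d16:-→d17:-→d18:-→d19:-→d20:H2→d21:-→d22:-→d23:-→d24:-→d25:-→d26:-→d27:-→d28:-→d29:H0→d30:- -> H0
  lookup 251.192.0.22: bits 11111011110000 walk d0:H4→d1:-→d2:-→d3:-→d4:-→d5:-→d6:-→d7:-→d8:-→d9:-→d10:-→d11:-→d12:-→d13:-→d14:H4 -> H4
  - 251.194.0.0/16 clear@16
  lookup 251.194.80.0: bits 111110111100001001010 walk d0:H4→d1:-→d2:-→d3:-→d4:-→d5:-→d6:-→d7:-→d8:-→d9:-→d10:-→d11:-→d12:-→d13:-→d14:H4→d15:-→d16:-→d17:-→d18:-→d19:-→d20:-→d21:H0 -> H0
  lookup 183.17.224.1: bits 10110111000100011110000 walk d0:H4→d1:-→d2:-→d3:-→d4:-→d5:-→d6:-→d7:-→d8:-→d9:-→d10:-→d11:-→d12:-→d13:-→d14:-→d15:-→d16:-→d17:-→d18:-→d19:-→d20:H2→d21:-→d22:-→d23:- -> H2
  add 251.194.0.0/16 -> H4 at depth 16
  - 251.194.0.0/16 clear@16
  lookup 183.17.224.5: bits 10110111000100011110000 walk d0:H4→d1:-→d2:-→d3:-→d4:-→d5:-→d6:-→d7:-→d8:-→d9:-→d10:-→d11:-→d12:-→d13:-→d14:-→d15:-→d16:-→d17:-→d18:-→d19:-→d20:H2→d21:-→d22:-→d23:- -> H2
  add 183.17.0.0/16 -> H2 at depth 16
  lookup 251.194.87.42: bits 111110111100001001010 walk d0:H4→d1:-→d2:-→d3:-→d4:-→d5:-→d6:-→d7:-→d8:-→d9:-→d10:-→d11:-→d12:-→d13:-→d14:H4→d15:-→d16:-→d17:-→d18:-→d19:-→d20:-→d21:H0 -> H0
  add 183.16.0.0/12 -> H0 at depth 12
  add 251.0.0.0/8 -> H2 at depth 8
  lookup 15.22.99.81: bits ε walk d0:H4 -> H4
  - 183.17.225.192/29 clear@29
  lookup 251.192.0.0: bits 11111011110000 walk d0:H4→d1:-→d2:-→d3:-→d4:-→d5:-→d6:-→d7:-→d8:H2→d9:-→d10:-→d11:-→d12:-→d13:-→d14:H4 -> H4
  lookup 183.17.0.0: bits 1011011100010001 walk d0:H4→d1:-→d2:-→d3:-→d4:-→d5:-→d6:-→d7:-→d8:-→d9:-→d10:-→d11:-→d12:H0→d13:-→d14:-→d15:-→d16:H2 -> H2
  lookup 251.194.80.0: bits 111110111100001001010 walk d0:H4→d1:-→d2:-→d3:-→d4:-→d5:-→d6:-→d7:-→d8:H2→d9:-→d10:-→d11:-→d12:-→d13:-→d14:H4→d15:-→d16:-→d17:-→d18:-→d19:-→d20:-→d21:H0 -> H0
  lookup 251.192.2.150: bits 11111011110000 walk d0:H4→d1:-→d2:-→d3:-→d4:-→d5:-→d6:-→d7:-→d8:H2→d9:-→d10:-→d11:-→d12:-→d13:-→d14:H4 -> H4
  add 183.17.225.0/24 -> H1 at depth 24

== LOOKUPS ==
["H0","H0","H4","H1","H0","H0","H4","H0","H2","H2","H0","H4","H4","H2","H0","H4"]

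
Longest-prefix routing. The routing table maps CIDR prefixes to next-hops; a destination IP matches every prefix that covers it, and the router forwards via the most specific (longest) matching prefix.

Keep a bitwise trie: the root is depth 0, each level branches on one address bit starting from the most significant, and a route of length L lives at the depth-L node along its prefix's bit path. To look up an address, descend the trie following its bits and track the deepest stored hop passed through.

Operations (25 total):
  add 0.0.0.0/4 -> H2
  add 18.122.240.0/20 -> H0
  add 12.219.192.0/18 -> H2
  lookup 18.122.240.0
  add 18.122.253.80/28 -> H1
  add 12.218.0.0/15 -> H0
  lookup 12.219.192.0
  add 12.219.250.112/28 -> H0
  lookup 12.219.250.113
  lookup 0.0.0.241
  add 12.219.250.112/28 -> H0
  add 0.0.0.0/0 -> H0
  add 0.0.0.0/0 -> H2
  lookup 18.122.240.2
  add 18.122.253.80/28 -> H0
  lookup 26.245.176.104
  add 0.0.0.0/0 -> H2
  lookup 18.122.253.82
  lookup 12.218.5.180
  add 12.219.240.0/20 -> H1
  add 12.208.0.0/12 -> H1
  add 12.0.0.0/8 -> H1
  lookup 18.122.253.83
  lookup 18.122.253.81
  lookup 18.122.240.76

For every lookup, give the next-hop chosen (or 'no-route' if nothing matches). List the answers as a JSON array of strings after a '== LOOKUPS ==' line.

Process each operation:
  add 0.0.0.0/4 -> H2 at depth 4
  add 18.122.240.0/20 -> H0 at depth 20
  add 12.219.192.0/18 -> H2 at depth 18
  lookup 18.122.240.0: bits 00010010011110101111 walk d0:-→d1:-→d2:-→d3:-→d4:-→d5:-→d6:-→d7:-→d8:-→d9:-→d10:-→d11:-→d12:-→d13:-→d14:-→d15:-→d16:-→d17:-→d18:-→d19:-→d20:H0 -> H0
  add 18.122.253.80/28 -> H1 at depth 28
  add 12.218.0.0/15 -> H0 at depth 15
  lookup 12.219.192.0: bits 000011001101101111 walk d0:-→d1:-→d2:-→d3:-→d4:H2→d5:-→d6:-→d7:-→d8:-→d9:-→d10:-→d11:-→d12:-→d13:-→d14:-→d15:H0→d16:-→d17:-→d18:H2 -> H2
  add 12.219.250.112/28 -> H0 at depth 28
  lookup 12.219.250.113: bits 0000110011011011111110100111 walk d0:-→d1:-→d2:-→d3:-→d4:H2→d5:-→d6:-→d7:-→d8:-→d9:-→d10:-→d11:-→d12:-→d13:-→d14:-→d15:H0→d16:-→d17:-→d18:H2→d19:-→d20:-→d21:-→d22:-→d23:-→d24:-→d25:-→d26:-→d27:-→d28:H0 -> H0
  lookup 0.0.0.241: bits 0000 walk d0:-→d1:-→d2:-→d3:-→d4:H2 -> H2
  add 12.219.250.112/28 -> H0 at depth 28
  add 0.0.0.0/0 -> H0 at depth 0
  add 0.0.0.0/0 -> H2 at depth 0
  lookup 18.122.240.2: bits 00010010011110101111 walk d0:H2→d1:-→d2:-→d3:-→d4:-→d5:-→d6:-→d7:-→d8:-→d9:-→d10:-→d11:-→d12:-→d13:-→d14:-→d15:-→d16:-→d17:-→d18:-→d19:-→d20:H0 -> H0
  add 18.122.253.80/28 -> H0 at depth 28
  lookup 26.245.176.104: bits 0001 walk d0:H2→d1:-→d2:-→d3:-→d4:- -> H2
  add 0.0.0.0/0 -> H2 at depth 0
  lookup 18.122.253.82: bits 0001001001111010111111010101 walk d0:H2→d1:-→d2:-→d3:-→d4:-→d5:-→d6:-→d7:-→d8:-→d9:-→d10:-→d11:-→d12:-→d13:-→d14:-→d15:-→d16:-→d17:-→d18:-→d19:-→d20:H0→d21:-→d22:-→d23:-→d24:-→d25:-→d26:-→d27:-→d28:H0 -> H0
  lookup 12.218.5.180: bits 000011001101101 walk d0:H2→d1:-→d2:-→d3:-→d4:H2→d5:-→d6:-→d7:-→d8:-→d9:-→d10:-→d11:-→d12:-→d13:-→d14:-→d15:H0 -> H0
  add 12.219.240.0/20 -> H1 at depth 20
  add 12.208.0.0/12 -> H1 at depth 12
  add 12.0.0.0/8 -> H1 at depth 8
  lookup 18.122.253.83: bits 0001001001111010111111010101 walk d0:H2→d1:-→d2:-→d3:-→d4:-→d5:-→d6:-→d7:-→d8:-→d9:-→d10:-→d11:-→d12:-→d13:-→d14:-→d15:-→d16:-→d17:-→d18:-→d19:-→d20:H0→d21:-→d22:-→d23:-→d24:-→d25:-→d26:-→d27:-→d28:H0 -> H0
  lookup 18.122.253.81: bits 0001001001111010111111010101 walk d0:H2→d1:-→d2:-→d3:-→d4:-→d5:-→d6:-→d7:-→d8:-→d9:-→d10:-→d11:-→d12:-→d13:-→d14:-→d15:-→d16:-→d17:-→d18:-→d19:-→d20:H0→d21:-→d22:-→d23:-→d24:-→d25:-→d26:-→d27:-→d28:H0 -> H0
  lookup 18.122.240.76: bits 00010010011110101111 walk d0:H2→d1:-→d2:-→d3:-→d4:-→d5:-→d6:-→d7:-→d8:-→d9:-→d10:-→d11:-→d12:-→d13:-→d14:-→d15:-→d16:-→d17:-→d18:-→d19:-→d20:H0 -> H0

== LOOKUPS ==
["H0","H2","H0","H2","H0","H2","H0","H0","H0","H0","H0"]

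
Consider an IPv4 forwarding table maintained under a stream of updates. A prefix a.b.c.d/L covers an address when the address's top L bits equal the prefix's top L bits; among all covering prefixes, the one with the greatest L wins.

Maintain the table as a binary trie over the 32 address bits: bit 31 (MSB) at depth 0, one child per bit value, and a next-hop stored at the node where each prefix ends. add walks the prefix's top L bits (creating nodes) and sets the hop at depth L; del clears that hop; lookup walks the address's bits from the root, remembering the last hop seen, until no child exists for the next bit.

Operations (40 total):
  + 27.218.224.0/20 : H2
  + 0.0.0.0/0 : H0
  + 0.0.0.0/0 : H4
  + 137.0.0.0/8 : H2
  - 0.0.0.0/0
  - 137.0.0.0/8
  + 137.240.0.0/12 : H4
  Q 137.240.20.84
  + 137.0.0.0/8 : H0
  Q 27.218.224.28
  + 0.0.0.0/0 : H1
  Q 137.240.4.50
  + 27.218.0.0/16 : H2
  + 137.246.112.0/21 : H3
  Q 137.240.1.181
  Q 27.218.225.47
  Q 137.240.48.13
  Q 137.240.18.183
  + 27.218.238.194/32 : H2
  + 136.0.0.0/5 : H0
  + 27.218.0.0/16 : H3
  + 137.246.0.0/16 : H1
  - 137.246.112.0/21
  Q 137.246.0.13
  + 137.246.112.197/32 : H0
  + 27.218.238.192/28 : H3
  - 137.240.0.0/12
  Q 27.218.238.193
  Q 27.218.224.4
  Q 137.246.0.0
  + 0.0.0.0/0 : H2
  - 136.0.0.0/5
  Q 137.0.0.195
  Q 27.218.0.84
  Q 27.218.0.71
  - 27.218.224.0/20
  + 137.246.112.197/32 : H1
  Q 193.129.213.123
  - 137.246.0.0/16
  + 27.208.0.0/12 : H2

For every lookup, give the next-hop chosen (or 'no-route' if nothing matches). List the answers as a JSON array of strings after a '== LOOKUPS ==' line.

Trace:
  + 27.218.224.0/20 (H2) depth=20
  + 0.0.0.0/0 (H0) depth=0
  + 0.0.0.0/0 (H4) depth=0
  + 137.0.0.0/8 (H2) depth=8
  del 0.0.0.0/0 (clear depth 0)
  del 137.0.0.0/8 (clear depth 8)
  + 137.240.0.0/12 (H4) depth=12
  lookup 137.240.20.84: bits 100010011111 walk d0:-→d1:-→d2:-→d3:-→d4:-→d5:-→d6:-→d7:-→d8:-→d9:-→d10:-→d11:-→d12:H4 -> H4
  + 137.0.0.0/8 (H0) depth=8
  lookup 27.218.224.28: bits 00011011110110101110 walk d0:-→d1:-→d2:-→d3:-→d4:-→d5:-→d6:-→d7:-→d8:-→d9:-→d10:-→d11:-→d12:-→d13:-→d14:-→d15:-→d16:-→d17:-→d18:-→d19:-→d20:H2 -> H2
  + 0.0.0.0/0 (H1) depth=0
  lookup 137.240.4.50: bits 100010011111 walk d0:H1→d1:-→d2:-→d3:-→d4:-→d5:-→d6:-→d7:-→d8:H0→d9:-→d10:-→d11:-→d12:H4 -> H4
  + 27.218.0.0/16 (H2) depth=16
  + 137.246.112.0/21 (H3) depth=21
  lookup 137.240.1.181: bits 1000100111110 walk d0:H1→d1:-→d2:-→d3:-→d4:-→d5:-→d6:-→d7:-→d8:H0→d9:-→d10:-→d11:-→d12:H4→d13:- -> H4
  lookup 27.218.225.47: bits 00011011110110101110 walk d0:H1→d1:-→d2:-→d3:-→d4:-→d5:-→d6:-→d7:-→d8:-→d9:-→d10:-→d11:-→d12:-→d13:-→d14:-→d15:-→d16:H2→d17:-→d18:-→d19:-→d20:H2 -> H2
  lookup 137.240.48.13: bits 1000100111110 walk d0:H1→d1:-→d2:-→d3:-→d4:-→d5:-→d6:-→d7:-→d8:H0→d9:-→d10:-→d11:-→d12:H4→d13:- -> H4
  lookup 137.240.18.183: bits 1000100111110 walk d0:H1→d1:-→d2:-→d3:-→d4:-→d5:-→d6:-→d7:-→d8:H0→d9:-→d10:-→d11:-→d12:H4→d13:- -> H4
  + 27.218.238.194/32 (H2) depth=32
  + 136.0.0.0/5 (H0) depth=5
  + 27.218.0.0/16 (H3) depth=16
  + 137.246.0.0/16 (H1) depth=16
  del 137.246.112.0/21 (clear depth 21)
  lookup 137.246.0.13: bits 10001001111101100 walk d0:H1→d1:-→d2:-→d3:-→d4:-→d5:H0→d6:-→d7:-→d8:H0→d9:-→d10:-→d11:-→d12:H4→d13:-→d14:-→d15:-→d16:H1→d17:- -> H1
  + 137.246.112.197/32 (H0) depth=32
  + 27.218.238.192/28 (H3) depth=28
  del 137.240.0.0/12 (clear depth 12)
  lookup 27.218.238.193: bits 000110111101101011101110110000 walk d0:H1→d1:-→d2:-→d3:-→d4:-→d5:-→d6:-→d7:-→d8:-→d9:-→d10:-→d11:-→d12:-→d13:-→d14:-→d15:-→d16:H3→d17:-→d18:-→d19:-→d20:H2→d21:-→d22:-→d23:-→d24:-→d25:-→d26:-→d27:-→d28:H3→d29:-→d30:- -> H3
  lookup 27.218.224.4: bits 00011011110110101110 walk d0:H1→d1:-→d2:-→d3:-→d4:-→d5:-→d6:-→d7:-→d8:-→d9:-→d10:-→d11:-→d12:-→d13:-→d14:-→d15:-→d16:H3→d17:-→d18:-→d19:-→d20:H2 -> H2
  lookup 137.246.0.0: bits 10001001111101100 walk d0:H1→d1:-→d2:-→d3:-→d4:-→d5:H0→d6:-→d7:-→d8:H0→d9:-→d10:-→d11:-→d12:-→d13:-→d14:-→d15:-→d16:H1→d17:- -> H1
  + 0.0.0.0/0 (H2) depth=0
  del 136.0.0.0/5 (clear depth 5)
  lookup 137.0.0.195: bits 10001001 walk d0:H2→d1:-→d2:-→d3:-→d4:-→d5:-→d6:-→d7:-→d8:H0 -> H0
  lookup 27.218.0.84: bits 0001101111011010 walk d0:H2→d1:-→d2:-→d3:-→d4:-→d5:-→d6:-→d7:-→d8:-→d9:-→d10:-→d11:-→d12:-→d13:-→d14:-→d15:-→d16:H3 -> H3
  lookup 27.218.0.71: bits 0001101111011010 walk d0:H2→d1:-→d2:-→d3:-→d4:-→d5:-→d6:-→d7:-→d8:-→d9:-→d10:-→d11:-→d12:-→d13:-→d14:-→d15:-→d16:H3 -> H3
  del 27.218.224.0/20 (clear depth 20)
  + 137.246.112.197/32 (H1) depth=32
  lookup 193.129.213.123: bits 1 walk d0:H2→d1:- -> H2
  del 137.246.0.0/16 (clear depth 16)
  + 27.208.0.0/12 (H2) depth=12

== LOOKUPS ==
["H4","H2","H4","H4","H2","H4","H4","H1","H3","H2","H1","H0","H3","H3","H2"]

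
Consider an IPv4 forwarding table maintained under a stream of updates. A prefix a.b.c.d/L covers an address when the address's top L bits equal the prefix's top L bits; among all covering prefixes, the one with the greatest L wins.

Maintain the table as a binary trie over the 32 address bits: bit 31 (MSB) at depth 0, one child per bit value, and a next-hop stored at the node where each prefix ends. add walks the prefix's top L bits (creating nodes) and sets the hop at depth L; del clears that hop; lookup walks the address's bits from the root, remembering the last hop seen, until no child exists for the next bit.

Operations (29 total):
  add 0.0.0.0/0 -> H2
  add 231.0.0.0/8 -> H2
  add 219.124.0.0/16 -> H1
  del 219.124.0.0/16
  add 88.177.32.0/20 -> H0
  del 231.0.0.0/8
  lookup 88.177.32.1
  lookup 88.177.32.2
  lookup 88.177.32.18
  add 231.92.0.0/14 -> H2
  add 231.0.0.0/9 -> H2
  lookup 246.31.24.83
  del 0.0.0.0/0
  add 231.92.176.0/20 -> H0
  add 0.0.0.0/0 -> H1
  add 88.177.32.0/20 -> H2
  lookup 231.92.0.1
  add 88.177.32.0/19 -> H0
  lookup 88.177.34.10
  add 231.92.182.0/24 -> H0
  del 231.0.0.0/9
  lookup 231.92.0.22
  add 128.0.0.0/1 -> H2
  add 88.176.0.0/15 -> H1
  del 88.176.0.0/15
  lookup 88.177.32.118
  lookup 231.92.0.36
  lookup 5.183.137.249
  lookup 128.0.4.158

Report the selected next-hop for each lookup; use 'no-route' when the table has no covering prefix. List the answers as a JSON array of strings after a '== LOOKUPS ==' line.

Process each operation:
  + 0.0.0.0/0 (H2) depth=0
  + 231.0.0.0/8 (H2) depth=8
  + 219.124.0.0/16 (H1) depth=16
  - 219.124.0.0/16 clear@16
  + 88.177.32.0/20 (H0) depth=20
  - 231.0.0.0/8 clear@8
  lookup 88.177.32.1: bits 01011000101100010010 walk d0:H2→d1:-→d2:-→d3:-→d4:-→d5:-→d6:-→d7:-→d8:-→d9:-→d10:-→d11:-→d12:-→d13:-→d14:-→d15:-→d16:-→d17:-→d18:-→d19:-→d20:H0 -> H0
  lookup 88.177.32.2: bits 01011000101100010010 walk d0:H2→d1:-→d2:-→d3:-→d4:-→d5:-→d6:-→d7:-→d8:-→d9:-→d10:-→d11:-→d12:-→d13:-→d14:-→d15:-→d16:-→d17:-→d18:-→d19:-→d20:H0 -> H0
  lookup 88.177.32.18: bits 01011000101100010010 walk d0:H2→d1:-→d2:-→d3:-→d4:-→d5:-→d6:-→d7:-→d8:-→d9:-→d10:-→d11:-→d12:-→d13:-→d14:-→d15:-→d16:-→d17:-→d18:-→d19:-→d20:H0 -> H0
  + 231.92.0.0/14 (H2) depth=14
  + 231.0.0.0/9 (H2) depth=9
  lookup 246.31.24.83: bits 111 walk d0:H2→d1:-→d2:-→d3:- -> H2
  - 0.0.0.0/0 clear@0
  + 231.92.176.0/20 (H0) depth=20
  + 0.0.0.0/0 (H1) depth=0
  + 88.177.32.0/20 (H2) depth=20
  lookup 231.92.0.1: bits 1110011101011100 walk d0:H1→d1:-→d2:-→d3:-→d4:-→d5:-→d6:-→d7:-→d8:-→d9:H2→d10:-→d11:-→d12:-→d13:-→d14:H2→d15:-→d16:- -> H2
  + 88.177.32.0/19 (H0) depth=19
  lookup 88.177.34.10: bits 01011000101100010010 walk d0:H1→d1:-→d2:-→d3:-→d4:-→d5:-→d6:-→d7:-→d8:-→d9:-→d10:-→d11:-→d12:-→d13:-→d14:-→d15:-→d16:-→d17:-→d18:-→d19:H0→d20:H2 -> H2
  + 231.92.182.0/24 (H0) depth=24
  - 231.0.0.0/9 clear@9
  lookup 231.92.0.22: bits 1110011101011100 walk d0:H1→d1:-→d2:-→d3:-→d4:-→d5:-→d6:-→d7:-→d8:-→d9:-→d10:-→d11:-→d12:-→d13:-→d14:H2→d15:-→d16:- -> H2
  + 128.0.0.0/1 (H2) depth=1
  + 88.176.0.0/15 (H1) depth=15
  - 88.176.0.0/15 clear@15
  lookup 88.177.32.118: bits 01011000101100010010 walk d0:H1→d1:-→d2:-→d3:-→d4:-→d5:-→d6:-→d7:-→d8:-→d9:-→d10:-→d11:-→d12:-→d13:-→d14:-→d15:-→d16:-→d17:-→d18:-→d19:H0→d20:H2 -> H2
  lookup 231.92.0.36: bits 1110011101011100 walk d0:H1→d1:H2→d2:-→d3:-→d4:-→d5:-→d6:-→d7:-→d8:-→d9:-→d10:-→d11:-→d12:-→d13:-→d14:H2→d15:-→d16:- -> H2
  lookup 5.183.137.249: bits 0 walk d0:H1→d1:- -> H1
  lookup 128.0.4.158: bits 1 walk d0:H1→d1:H2 -> H2

== LOOKUPS ==
["H0","H0","H0","H2","H2","H2","H2","H2","H2","H1","H2"]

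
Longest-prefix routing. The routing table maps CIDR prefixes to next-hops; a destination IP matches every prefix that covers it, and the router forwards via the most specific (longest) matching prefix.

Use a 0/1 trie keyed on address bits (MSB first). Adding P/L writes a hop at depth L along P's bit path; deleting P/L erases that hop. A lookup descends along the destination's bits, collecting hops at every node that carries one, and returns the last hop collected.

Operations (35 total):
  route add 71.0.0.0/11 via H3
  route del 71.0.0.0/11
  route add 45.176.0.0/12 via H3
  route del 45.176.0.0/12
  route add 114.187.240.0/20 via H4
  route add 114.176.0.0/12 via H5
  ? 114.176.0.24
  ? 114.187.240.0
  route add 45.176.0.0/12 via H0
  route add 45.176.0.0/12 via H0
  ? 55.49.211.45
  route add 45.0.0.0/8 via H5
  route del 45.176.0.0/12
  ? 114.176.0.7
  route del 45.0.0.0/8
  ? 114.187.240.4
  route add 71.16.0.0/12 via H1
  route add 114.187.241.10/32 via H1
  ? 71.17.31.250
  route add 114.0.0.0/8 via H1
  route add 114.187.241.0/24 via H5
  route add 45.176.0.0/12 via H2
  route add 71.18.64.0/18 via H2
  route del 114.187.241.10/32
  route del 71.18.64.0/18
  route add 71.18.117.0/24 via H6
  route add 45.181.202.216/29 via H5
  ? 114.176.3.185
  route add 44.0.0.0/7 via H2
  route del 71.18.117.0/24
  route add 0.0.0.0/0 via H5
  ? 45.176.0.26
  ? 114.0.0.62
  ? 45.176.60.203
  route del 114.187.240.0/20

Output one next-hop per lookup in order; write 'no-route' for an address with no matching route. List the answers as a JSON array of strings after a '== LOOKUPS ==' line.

Process each operation:
  add 71.0.0.0/11 -> H3 at depth 11
  del 71.0.0.0/11 (clear depth 11)
  add 45.176.0.0/12 -> H3 at depth 12
  del 45.176.0.0/12 (clear depth 12)
  add 114.187.240.0/20 -> H4 at depth 20
  add 114.176.0.0/12 -> H5 at depth 12
  Q 114.176.0.24: descend 011100101011 ; hops seen [H5] ; pick H5
  Q 114.187.240.0: descend 01110010101110111111 ; hops seen [H5,H4] ; pick H4
  add 45.176.0.0/12 -> H0 at depth 12
  add 45.176.0.0/12 -> H0 at depth 12
  Q 55.49.211.45: descend 001 ; hops seen [∅] ; pick no-route
  add 45.0.0.0/8 -> H5 at depth 8
  del 45.176.0.0/12 (clear depth 12)
  Q 114.176.0.7: descend 011100101011 ; hops seen [H5] ; pick H5
  del 45.0.0.0/8 (clear depth 8)
  Q 114.187.240.4: descend 01110010101110111111 ; hops seen [H5,H4] ; pick H4
  add 71.16.0.0/12 -> H1 at depth 12
  add 114.187.241.10/32 -> H1 at depth 32
  Q 71.17.31.250: descend 010001110001 ; hops seen [H1] ; pick H1
  add 114.0.0.0/8 -> H1 at depth 8
  add 114.187.241.0/24 -> H5 at depth 24
  add 45.176.0.0/12 -> H2 at depth 12
  add 71.18.64.0/18 -> H2 at depth 18
  del 114.187.241.10/32 (clear depth 32)
  del 71.18.64.0/18 (clear depth 18)
  add 71.18.117.0/24 -> H6 at depth 24
  add 45.181.202.216/29 -> H5 at depth 29
  Q 114.176.3.185: descend 011100101011 ; hops seen [H1,H5] ; pick H5
  add 44.0.0.0/7 -> H2 at depth 7
  del 71.18.117.0/24 (clear depth 24)
  add 0.0.0.0/0 -> H5 at depth 0
  Q 45.176.0.26: descend 0010110110110 ; hops seen [H5,H2,H2] ; pick H2
  Q 114.0.0.62: descend 01110010 ; hops seen [H5,H1] ; pick H1
  Q 45.176.60.203: descend 0010110110110 ; hops seen [H5,H2,H2] ; pick H2
  del 114.187.240.0/20 (clear depth 20)

== LOOKUPS ==
["H5","H4","no-route","H5","H4","H1","H5","H2","H1","H2"]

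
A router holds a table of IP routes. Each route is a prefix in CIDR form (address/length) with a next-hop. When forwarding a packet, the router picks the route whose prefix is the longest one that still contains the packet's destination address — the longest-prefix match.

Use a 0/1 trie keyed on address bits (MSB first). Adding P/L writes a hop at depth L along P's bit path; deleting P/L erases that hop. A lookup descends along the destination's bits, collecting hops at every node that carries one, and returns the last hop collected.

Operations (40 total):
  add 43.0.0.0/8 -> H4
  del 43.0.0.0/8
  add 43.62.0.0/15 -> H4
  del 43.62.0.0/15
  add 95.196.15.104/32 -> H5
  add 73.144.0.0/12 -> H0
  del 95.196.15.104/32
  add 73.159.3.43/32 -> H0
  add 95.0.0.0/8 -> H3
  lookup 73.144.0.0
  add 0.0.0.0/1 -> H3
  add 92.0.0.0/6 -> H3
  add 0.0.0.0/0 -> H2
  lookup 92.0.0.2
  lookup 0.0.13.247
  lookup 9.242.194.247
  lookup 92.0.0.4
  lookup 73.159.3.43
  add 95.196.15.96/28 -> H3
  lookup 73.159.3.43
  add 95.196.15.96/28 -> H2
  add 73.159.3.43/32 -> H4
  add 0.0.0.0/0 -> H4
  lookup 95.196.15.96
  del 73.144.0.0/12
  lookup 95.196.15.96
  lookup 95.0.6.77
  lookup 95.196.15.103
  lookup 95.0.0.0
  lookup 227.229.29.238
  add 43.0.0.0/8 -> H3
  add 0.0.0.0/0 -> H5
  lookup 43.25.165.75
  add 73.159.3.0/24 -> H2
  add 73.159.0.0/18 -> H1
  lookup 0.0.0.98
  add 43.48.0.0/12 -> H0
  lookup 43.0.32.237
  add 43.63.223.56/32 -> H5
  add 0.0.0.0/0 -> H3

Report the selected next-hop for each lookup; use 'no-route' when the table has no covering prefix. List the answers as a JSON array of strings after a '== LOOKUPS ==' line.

Trace:
  + 43.0.0.0/8 (H4) depth=8
  del 43.0.0.0/8 (clear depth 8)
  + 43.62.0.0/15 (H4) depth=15
  del 43.62.0.0/15 (clear depth 15)
  + 95.196.15.104/32 (H5) depth=32
  + 73.144.0.0/12 (H0) depth=12
  del 95.196.15.104/32 (clear depth 32)
  + 73.159.3.43/32 (H0) depth=32
  + 95.0.0.0/8 (H3) depth=8
  ? 73.144.0.0  path d0:-→d1:-→d2:-→d3:-→d4:-→d5:-→d6:-→d7:-→d8:-→d9:-→d10:-→d11:-→d12:H0  best=H0
  + 0.0.0.0/1 (H3) depth=1
  + 92.0.0.0/6 (H3) depth=6
  + 0.0.0.0/0 (H2) depth=0
  ? 92.0.0.2  path d0:H2→d1:H3→d2:-→d3:-→d4:-→d5:-→d6:H3  best=H3
  ? 0.0.13.247  path d0:H2→d1:H3→d2:-  best=H3
  ? 9.242.194.247  path d0:H2→d1:H3→d2:-  best=H3
  ? 92.0.0.4  path d0:H2→d1:H3→d2:-→d3:-→d4:-→d5:-→d6:H3  best=H3
  ? 73.159.3.43  path d0:H2→d1:H3→d2:-→d3:-→d4:-→d5:-→d6:-→d7:-→d8:-→d9:-→d10:-→d11:-→d12:H0→d13:-→d14:-→d15:-→d16:-→d17:-→d18:-→d19:-→d20:-→d21:-→d22:-→d23:-→d24:-→d25:-→d26:-→d27:-→d28:-→d29:-→d30:-→d31:-→d32:H0  best=H0
  + 95.196.15.96/28 (H3) depth=28
  ? 73.159.3.43  path d0:H2→d1:H3→d2:-→d3:-→d4:-→d5:-→d6:-→d7:-→d8:-→d9:-→d10:-→d11:-→d12:H0→d13:-→d14:-→d15:-→d16:-→d17:-→d18:-→d19:-→d20:-→d21:-→d22:-→d23:-→d24:-→d25:-→d26:-→d27:-→d28:-→d29:-→d30:-→d31:-→d32:H0  best=H0
  + 95.196.15.96/28 (H2) depth=28
  + 73.159.3.43/32 (H4) depth=32
  + 0.0.0.0/0 (H4) depth=0
  ? 95.196.15.96  path d0:H4→d1:H3→d2:-→d3:-→d4:-→d5:-→d6:H3→d7:-→d8:H3→d9:-→d10:-→d11:-→d12:-→d13:-→d14:-→d15:-→d16:-→d17:-→d18:-→d19:-→d20:-→d21:-→d22:-→d23:-→d24:-→d25:-→d26:-→d27:-→d28:H2  best=H2
  del 73.144.0.0/12 (clear depth 12)
  ? 95.196.15.96  path d0:H4→d1:H3→d2:-→d3:-→d4:-→d5:-→d6:H3→d7:-→d8:H3→d9:-→d10:-→d11:-→d12:-→d13:-→d14:-→d15:-→d16:-→d17:-→d18:-→d19:-→d20:-→d21:-→d22:-→d23:-→d24:-→d25:-→d26:-→d27:-→d28:H2  best=H2
  ? 95.0.6.77  path d0:H4→d1:H3→d2:-→d3:-→d4:-→d5:-→d6:H3→d7:-→d8:H3  best=H3
  ? 95.196.15.103  path d0:H4→d1:H3→d2:-→d3:-→d4:-→d5:-→d6:H3→d7:-→d8:H3→d9:-→d10:-→d11:-→d12:-→d13:-→d14:-→d15:-→d16:-→d17:-→d18:-→d19:-→d20:-→d21:-→d22:-→d23:-→d24:-→d25:-→d26:-→d27:-→d28:H2  best=H2
  ? 95.0.0.0  path d0:H4→d1:H3→d2:-→d3:-→d4:-→d5:-→d6:H3→d7:-→d8:H3  best=H3
  ? 227.229.29.238  path d0:H4  best=H4
  + 43.0.0.0/8 (H3) depth=8
  + 0.0.0.0/0 (H5) depth=0
  ? 43.25.165.75  path d0:H5→d1:H3→d2:-→d3:-→d4:-→d5:-→d6:-→d7:-→d8:H3→d9:-→d10:-  best=H3
  + 73.159.3.0/24 (H2) depth=24
  + 73.159.0.0/18 (H1) depth=18
  ? 0.0.0.98  path d0:H5→d1:H3→d2:-  best=H3
  + 43.48.0.0/12 (H0) depth=12
  ? 43.0.32.237  path d0:H5→d1:H3→d2:-→d3:-→d4:-→d5:-→d6:-→d7:-→d8:H3→d9:-→d10:-  best=H3
  + 43.63.223.56/32 (H5) depth=32
  + 0.0.0.0/0 (H3) depth=0

== LOOKUPS ==
["H0","H3","H3","H3","H3","H0","H0","H2","H2","H3","H2","H3","H4","H3","H3","H3"]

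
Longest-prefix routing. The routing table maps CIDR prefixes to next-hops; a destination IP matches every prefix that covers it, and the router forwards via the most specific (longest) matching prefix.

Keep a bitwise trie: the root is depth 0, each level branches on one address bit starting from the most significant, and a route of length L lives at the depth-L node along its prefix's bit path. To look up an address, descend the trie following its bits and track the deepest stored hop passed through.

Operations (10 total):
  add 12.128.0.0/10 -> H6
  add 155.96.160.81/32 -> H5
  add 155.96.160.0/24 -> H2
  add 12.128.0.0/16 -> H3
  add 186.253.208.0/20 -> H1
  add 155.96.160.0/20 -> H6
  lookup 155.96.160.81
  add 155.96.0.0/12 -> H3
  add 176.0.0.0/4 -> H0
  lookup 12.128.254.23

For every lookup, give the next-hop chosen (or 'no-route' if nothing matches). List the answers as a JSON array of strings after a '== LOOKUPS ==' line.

Apply in order:
  add 12.128.0.0/10 -> H6 at depth 10
  add 155.96.160.81/32 -> H5 at depth 32
  add 155.96.160.0/24 -> H2 at depth 24
  add 12.128.0.0/16 -> H3 at depth 16
  add 186.253.208.0/20 -> H1 at depth 20
  add 155.96.160.0/20 -> H6 at depth 20
  lookup 155.96.160.81: bits 10011011011000001010000001010001 walk d0:-→d1:-→d2:-→d3:-→d4:-→d5:-→d6:-→d7:-→d8:-→d9:-→d10:-→d11:-→d12:-→d13:-→d14:-→d15:-→d16:-→d17:-→d18:-→d19:-→d20:H6→d21:-→d22:-→d23:-→d24:H2→d25:-→d26:-→d27:-→d28:-→d29:-→d30:-→d31:-→d32:H5 -> H5
  add 155.96.0.0/12 -> H3 at depth 12
  add 176.0.0.0/4 -> H0 at depth 4
  lookup 12.128.254.23: bits 0000110010000000 walk d0:-→d1:-→d2:-→d3:-→d4:-→d5:-→d6:-→d7:-→d8:-→d9:-→d10:H6→d11:-→d12:-→d13:-→d14:-→d15:-→d16:H3 -> H3

== LOOKUPS ==
["H5","H3"]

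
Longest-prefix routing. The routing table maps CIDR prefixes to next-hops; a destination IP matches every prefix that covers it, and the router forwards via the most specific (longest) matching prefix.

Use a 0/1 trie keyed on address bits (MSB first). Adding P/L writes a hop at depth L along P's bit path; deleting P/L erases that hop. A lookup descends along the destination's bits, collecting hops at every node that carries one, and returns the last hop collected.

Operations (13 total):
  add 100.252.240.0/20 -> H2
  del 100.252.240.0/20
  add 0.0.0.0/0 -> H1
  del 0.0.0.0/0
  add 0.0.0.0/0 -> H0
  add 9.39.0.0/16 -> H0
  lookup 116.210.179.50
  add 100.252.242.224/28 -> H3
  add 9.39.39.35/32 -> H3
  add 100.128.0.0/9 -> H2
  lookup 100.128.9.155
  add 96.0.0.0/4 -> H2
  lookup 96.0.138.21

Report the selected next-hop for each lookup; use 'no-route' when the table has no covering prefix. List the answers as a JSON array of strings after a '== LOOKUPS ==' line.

Trace:
  add 100.252.240.0/20 -> H2 at depth 20
  del 100.252.240.0/20 (clear depth 20)
  add 0.0.0.0/0 -> H1 at depth 0
  del 0.0.0.0/0 (clear depth 0)
  add 0.0.0.0/0 -> H0 at depth 0
  add 9.39.0.0/16 -> H0 at depth 16
  lookup 116.210.179.50: bits 011 walk d0:H0→d1:-→d2:-→d3:- -> H0
  add 100.252.242.224/28 -> H3 at depth 28
  add 9.39.39.35/32 -> H3 at depth 32
  add 100.128.0.0/9 -> H2 at depth 9
  lookup 100.128.9.155: bits 011001001 walk d0:H0→d1:-→d2:-→d3:-→d4:-→d5:-→d6:-→d7:-→d8:-→d9:H2 -> H2
  add 96.0.0.0/4 -> H2 at depth 4
  lookup 96.0.138.21: bits 01100 walk d0:H0→d1:-→d2:-→d3:-→d4:H2→d5:- -> H2

== LOOKUPS ==
["H0","H2","H2"]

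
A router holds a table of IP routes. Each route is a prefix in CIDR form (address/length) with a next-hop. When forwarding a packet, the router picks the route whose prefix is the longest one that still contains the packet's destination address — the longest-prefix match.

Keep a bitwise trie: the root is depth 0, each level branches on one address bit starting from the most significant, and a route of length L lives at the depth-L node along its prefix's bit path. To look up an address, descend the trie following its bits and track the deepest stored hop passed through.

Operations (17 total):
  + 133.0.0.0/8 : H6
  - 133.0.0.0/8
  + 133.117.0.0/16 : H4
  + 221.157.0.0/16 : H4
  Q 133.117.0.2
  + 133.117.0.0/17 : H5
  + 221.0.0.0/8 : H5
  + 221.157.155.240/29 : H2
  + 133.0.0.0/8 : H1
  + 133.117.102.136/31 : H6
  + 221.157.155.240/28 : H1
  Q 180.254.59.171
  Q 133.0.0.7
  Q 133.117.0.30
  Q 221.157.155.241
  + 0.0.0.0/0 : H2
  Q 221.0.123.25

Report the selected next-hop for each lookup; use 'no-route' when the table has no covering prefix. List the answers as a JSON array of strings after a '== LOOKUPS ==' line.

Trace:
  add 133.0.0.0/8 -> H6 at depth 8
  - 133.0.0.0/8 clear@8
  add 133.117.0.0/16 -> H4 at depth 16
  add 221.157.0.0/16 -> H4 at depth 16
  Q 133.117.0.2: descend 1000010101110101 ; hops seen [H4] ; pick H4
  add 133.117.0.0/17 -> H5 at depth 17
  add 221.0.0.0/8 -> H5 at depth 8
  add 221.157.155.240/29 -> H2 at depth 29
  add 133.0.0.0/8 -> H1 at depth 8
  add 133.117.102.136/31 -> H6 at depth 31
  add 221.157.155.240/28 -> H1 at depth 28
  Q 180.254.59.171: descend 10 ; hops seen [∅] ; pick no-route
  Q 133.0.0.7: descend 100001010 ; hops seen [H1] ; pick H1
  Q 133.117.0.30: descend 10000101011101010 ; hops seen [H1,H4,H5] ; pick H5
  Q 221.157.155.241: descend 11011101100111011001101111110 ; hops seen [H5,H4,H1,H2] ; pick H2
  add 0.0.0.0/0 -> H2 at depth 0
  Q 221.0.123.25: descend 11011101 ; hops seen [H2,H5] ; pick H5

== LOOKUPS ==
["H4","no-route","H1","H5","H2","H5"]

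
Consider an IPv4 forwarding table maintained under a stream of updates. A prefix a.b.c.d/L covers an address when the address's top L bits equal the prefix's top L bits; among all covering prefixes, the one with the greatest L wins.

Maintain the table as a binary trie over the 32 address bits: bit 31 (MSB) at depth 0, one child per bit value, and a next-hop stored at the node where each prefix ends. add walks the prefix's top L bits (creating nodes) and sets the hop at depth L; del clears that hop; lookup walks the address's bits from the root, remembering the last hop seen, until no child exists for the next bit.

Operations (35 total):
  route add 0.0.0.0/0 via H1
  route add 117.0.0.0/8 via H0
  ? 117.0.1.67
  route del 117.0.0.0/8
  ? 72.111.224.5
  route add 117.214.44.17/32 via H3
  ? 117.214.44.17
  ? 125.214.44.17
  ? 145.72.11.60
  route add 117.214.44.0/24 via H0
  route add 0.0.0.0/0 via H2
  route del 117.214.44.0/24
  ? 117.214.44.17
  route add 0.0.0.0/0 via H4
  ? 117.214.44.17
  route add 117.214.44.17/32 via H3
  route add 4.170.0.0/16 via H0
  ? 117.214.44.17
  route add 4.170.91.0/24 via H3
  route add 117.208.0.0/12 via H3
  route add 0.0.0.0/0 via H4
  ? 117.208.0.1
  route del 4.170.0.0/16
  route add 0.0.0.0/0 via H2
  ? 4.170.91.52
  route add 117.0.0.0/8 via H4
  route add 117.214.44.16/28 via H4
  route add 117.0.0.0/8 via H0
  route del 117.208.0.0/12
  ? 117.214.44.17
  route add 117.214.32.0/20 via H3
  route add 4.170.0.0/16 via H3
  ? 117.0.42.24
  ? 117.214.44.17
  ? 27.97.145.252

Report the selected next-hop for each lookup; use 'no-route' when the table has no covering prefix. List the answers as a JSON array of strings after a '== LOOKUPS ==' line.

Apply in order:
  + 0.0.0.0/0 (H1) depth=0
  + 117.0.0.0/8 (H0) depth=8
  Q 117.0.1.67: descend 01110101 ; hops seen [H1,H0] ; pick H0
  del 117.0.0.0/8 (clear depth 8)
  Q 72.111.224.5: descend 01 ; hops seen [H1] ; pick H1
  + 117.214.44.17/32 (H3) depth=32
  Q 117.214.44.17: descend 01110101110101100010110000010001 ; hops seen [H1,H3] ; pick H3
  Q 125.214.44.17: descend 0111 ; hops seen [H1] ; pick H1
  Q 145.72.11.60: descend ε ; hops seen [H1] ; pick H1
  + 117.214.44.0/24 (H0) depth=24
  + 0.0.0.0/0 (H2) depth=0
  del 117.214.44.0/24 (clear depth 24)
  Q 117.214.44.17: descend 01110101110101100010110000010001 ; hops seen [H2,H3] ; pick H3
  + 0.0.0.0/0 (H4) depth=0
  Q 117.214.44.17: descend 01110101110101100010110000010001 ; hops seen [H4,H3] ; pick H3
  + 117.214.44.17/32 (H3) depth=32
  + 4.170.0.0/16 (H0) depth=16
  Q 117.214.44.17: descend 01110101110101100010110000010001 ; hops seen [H4,H3] ; pick H3
  + 4.170.91.0/24 (H3) depth=24
  + 117.208.0.0/12 (H3) depth=12
  + 0.0.0.0/0 (H4) depth=0
  Q 117.208.0.1: descend 0111010111010 ; hops seen [H4,H3] ; pick H3
  del 4.170.0.0/16 (clear depth 16)
  + 0.0.0.0/0 (H2) depth=0
  Q 4.170.91.52: descend 000001001010101001011011 ; hops seen [H2,H3] ; pick H3
  + 117.0.0.0/8 (H4) depth=8
  + 117.214.44.16/28 (H4) depth=28
  + 117.0.0.0/8 (H0) depth=8
  del 117.208.0.0/12 (clear depth 12)
  Q 117.214.44.17: descend 01110101110101100010110000010001 ; hops seen [H2,H0,H4,H3] ; pick H3
  + 117.214.32.0/20 (H3) depth=20
  + 4.170.0.0/16 (H3) depth=16
  Q 117.0.42.24: descend 01110101 ; hops seen [H2,H0] ; pick H0
  Q 117.214.44.17: descend 01110101110101100010110000010001 ; hops seen [H2,H0,H3,H4,H3] ; pick H3
  Q 27.97.145.252: descend 000 ; hops seen [H2] ; pick H2

== LOOKUPS ==
["H0","H1","H3","H1","H1","H3","H3","H3","H3","H3","H3","H0","H3","H2"]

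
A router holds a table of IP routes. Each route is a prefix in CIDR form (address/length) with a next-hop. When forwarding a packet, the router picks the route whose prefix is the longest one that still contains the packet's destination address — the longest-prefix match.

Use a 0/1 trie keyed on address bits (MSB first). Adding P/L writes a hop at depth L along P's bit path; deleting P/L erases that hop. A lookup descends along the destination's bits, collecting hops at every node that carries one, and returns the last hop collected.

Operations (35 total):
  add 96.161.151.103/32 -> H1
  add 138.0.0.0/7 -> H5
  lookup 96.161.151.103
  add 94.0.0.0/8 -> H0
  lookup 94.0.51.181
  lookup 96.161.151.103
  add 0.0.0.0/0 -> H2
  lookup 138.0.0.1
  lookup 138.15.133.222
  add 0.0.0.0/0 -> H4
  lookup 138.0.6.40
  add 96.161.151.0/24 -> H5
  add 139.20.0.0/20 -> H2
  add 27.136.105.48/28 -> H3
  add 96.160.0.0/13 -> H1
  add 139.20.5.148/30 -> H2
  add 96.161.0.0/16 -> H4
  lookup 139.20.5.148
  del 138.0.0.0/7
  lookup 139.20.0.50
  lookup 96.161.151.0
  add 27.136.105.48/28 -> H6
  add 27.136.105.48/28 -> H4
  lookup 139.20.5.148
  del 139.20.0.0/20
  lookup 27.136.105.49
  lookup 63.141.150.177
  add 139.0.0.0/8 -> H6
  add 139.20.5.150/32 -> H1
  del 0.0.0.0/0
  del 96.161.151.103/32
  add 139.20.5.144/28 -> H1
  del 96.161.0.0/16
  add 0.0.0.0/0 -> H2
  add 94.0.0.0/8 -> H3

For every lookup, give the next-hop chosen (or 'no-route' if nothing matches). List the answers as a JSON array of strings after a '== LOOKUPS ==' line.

Process each operation:
  + 96.161.151.103/32 (H1) depth=32
  + 138.0.0.0/7 (H5) depth=7
  Q 96.161.151.103: descend 01100000101000011001011101100111 ; hops seen [H1] ; pick H1
  + 94.0.0.0/8 (H0) depth=8
  Q 94.0.51.181: descend 01011110 ; hops seen [H0] ; pick H0
  Q 96.161.151.103: descend 01100000101000011001011101100111 ; hops seen [H1] ; pick H1
  + 0.0.0.0/0 (H2) depth=0
  Q 138.0.0.1: descend 1000101 ; hops seen [H2,H5] ; pick H5
  Q 138.15.133.222: descend 1000101 ; hops seen [H2,H5] ; pick H5
  + 0.0.0.0/0 (H4) depth=0
  Q 138.0.6.40: descend 1000101 ; hops seen [H4,H5] ; pick H5
  + 96.161.151.0/24 (H5) depth=24
  + 139.20.0.0/20 (H2) depth=20
  + 27.136.105.48/28 (H3) depth=28
  + 96.160.0.0/13 (H1) depth=13
  + 139.20.5.148/30 (H2) depth=30
  + 96.161.0.0/16 (H4) depth=16
  Q 139.20.5.148: descend 100010110001010000000101100101 ; hops seen [H4,H5,H2,H2] ; pick H2
  del 138.0.0.0/7 (clear depth 7)
  Q 139.20.0.50: descend 100010110001010000000 ; hops seen [H4,H2] ; pick H2
  Q 96.161.151.0: descend 0110000010100001100101110 ; hops seen [H4,H1,H4,H5] ; pick H5
  + 27.136.105.48/28 (H6) depth=28
  + 27.136.105.48/28 (H4) depth=28
  Q 139.20.5.148: descend 100010110001010000000101100101 ; hops seen [H4,H2,H2] ; pick H2
  del 139.20.0.0/20 (clear depth 20)
  Q 27.136.105.49: descend 0001101110001000011010010011 ; hops seen [H4,H4] ; pick H4
  Q 63.141.150.177: descend 00 ; hops seen [H4] ; pick H4
  + 139.0.0.0/8 (H6) depth=8
  + 139.20.5.150/32 (H1) depth=32
  del 0.0.0.0/0 (clear depth 0)
  del 96.161.151.103/32 (clear depth 32)
  + 139.20.5.144/28 (H1) depth=28
  del 96.161.0.0/16 (clear depth 16)
  + 0.0.0.0/0 (H2) depth=0
  + 94.0.0.0/8 (H3) depth=8

== LOOKUPS ==
["H1","H0","H1","H5","H5","H5","H2","H2","H5","H2","H4","H4"]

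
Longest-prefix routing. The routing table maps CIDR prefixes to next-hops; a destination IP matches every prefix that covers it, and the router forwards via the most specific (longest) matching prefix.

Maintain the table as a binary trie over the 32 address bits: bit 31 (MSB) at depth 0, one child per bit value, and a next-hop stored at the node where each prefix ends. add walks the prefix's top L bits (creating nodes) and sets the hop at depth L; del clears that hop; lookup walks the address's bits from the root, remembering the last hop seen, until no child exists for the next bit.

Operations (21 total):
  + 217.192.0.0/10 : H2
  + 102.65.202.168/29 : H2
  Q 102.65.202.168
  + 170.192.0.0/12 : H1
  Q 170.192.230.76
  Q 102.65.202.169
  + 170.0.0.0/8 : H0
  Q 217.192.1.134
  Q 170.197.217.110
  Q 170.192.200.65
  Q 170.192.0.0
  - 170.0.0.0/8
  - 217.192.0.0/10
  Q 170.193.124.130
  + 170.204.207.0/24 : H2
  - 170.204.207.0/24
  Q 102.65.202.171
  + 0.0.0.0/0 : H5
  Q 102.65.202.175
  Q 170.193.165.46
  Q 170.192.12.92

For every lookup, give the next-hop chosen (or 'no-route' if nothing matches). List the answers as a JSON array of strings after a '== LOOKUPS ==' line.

Process each operation:
  add 217.192.0.0/10 -> H2 at depth 10
  add 102.65.202.168/29 -> H2 at depth 29
  Q 102.65.202.168: descend 01100110010000011100101010101 ; hops seen [H2] ; pick H2
  add 170.192.0.0/12 -> H1 at depth 12
  Q 170.192.230.76: descend 101010101100 ; hops seen [H1] ; pick H1
  Q 102.65.202.169: descend 01100110010000011100101010101 ; hops seen [H2] ; pick H2
  add 170.0.0.0/8 -> H0 at depth 8
  Q 217.192.1.134: descend 1101100111 ; hops seen [H2] ; pick H2
  Q 170.197.217.110: descend 101010101100 ; hops seen [H0,H1] ; pick H1
  Q 170.192.200.65: descend 101010101100 ; hops seen [H0,H1] ; pick H1
  Q 170.192.0.0: descend 101010101100 ; hops seen [H0,H1] ; pick H1
  - 170.0.0.0/8 clear@8
  - 217.192.0.0/10 clear@10
  Q 170.193.124.130: descend 101010101100 ; hops seen [H1] ; pick H1
  add 170.204.207.0/24 -> H2 at depth 24
  - 170.204.207.0/24 clear@24
  Q 102.65.202.171: descend 01100110010000011100101010101 ; hops seen [H2] ; pick H2
  add 0.0.0.0/0 -> H5 at depth 0
  Q 102.65.202.175: descend 01100110010000011100101010101 ; hops seen [H5,H2] ; pick H2
  Q 170.193.165.46: descend 101010101100 ; hops seen [H5,H1] ; pick H1
  Q 170.192.12.92: descend 101010101100 ; hops seen [H5,H1] ; pick H1

== LOOKUPS ==
["H2","H1","H2","H2","H1","H1","H1","H1","H2","H2","H1","H1"]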